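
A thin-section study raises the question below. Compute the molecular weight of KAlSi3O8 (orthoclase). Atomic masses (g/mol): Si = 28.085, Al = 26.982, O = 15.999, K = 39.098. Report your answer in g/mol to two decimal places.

M = 1*39.098 + 1*26.982 + 3*28.085 + 8*15.999

278.33 g/mol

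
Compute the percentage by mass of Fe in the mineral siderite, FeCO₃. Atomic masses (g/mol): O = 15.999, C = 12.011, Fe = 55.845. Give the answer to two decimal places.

48.20 wt%

Formula mass = 1*55.845 + 1*12.011 + 3*15.999 = 115.853 g/mol, of which 55.845 g is Fe.
So Fe makes up 55.845/115.853 = 0.4820 of the mass, i.e. 48.20%.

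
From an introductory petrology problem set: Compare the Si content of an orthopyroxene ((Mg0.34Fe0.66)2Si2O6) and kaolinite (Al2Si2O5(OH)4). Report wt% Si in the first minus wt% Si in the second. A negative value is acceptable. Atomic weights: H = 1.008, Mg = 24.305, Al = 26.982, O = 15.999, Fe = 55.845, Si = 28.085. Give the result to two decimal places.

1.41 percentage points

M((Mg0.34Fe0.66)2Si2O6) = 242.407 g/mol, so wt% Si = 56.170/242.407 × 100 = 23.17%.
M(Al2Si2O5(OH)4) = 258.157 g/mol, so wt% Si = 56.170/258.157 × 100 = 21.76%.
23.17 − 21.76 = 1.41 pp.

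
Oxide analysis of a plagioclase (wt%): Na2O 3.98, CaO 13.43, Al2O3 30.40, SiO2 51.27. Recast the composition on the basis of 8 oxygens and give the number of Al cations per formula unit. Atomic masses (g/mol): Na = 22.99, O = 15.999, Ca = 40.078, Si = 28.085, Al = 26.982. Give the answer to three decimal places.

Na2O (M=61.979): mol = 0.06422; Na = 0.12844, O = 0.06422.
CaO (M=56.077): mol = 0.23949; Ca = 0.23949, O = 0.23949.
Al2O3 (M=101.961): mol = 0.29815; Al = 0.59630, O = 0.89445.
SiO2 (M=60.083): mol = 0.85332; Si = 0.85332, O = 1.70664.
ΣO = 2.90480; factor = 8/ΣO = 2.75406.
Al apfu = 0.59630 × 2.75406 = 1.642.

1.642 Al apfu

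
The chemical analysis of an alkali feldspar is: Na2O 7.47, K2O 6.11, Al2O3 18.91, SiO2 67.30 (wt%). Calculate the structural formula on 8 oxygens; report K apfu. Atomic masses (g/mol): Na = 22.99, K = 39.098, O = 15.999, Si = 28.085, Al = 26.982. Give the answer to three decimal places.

0.348 K apfu

Na2O (M=61.979): mol = 0.12052; Na = 0.24104, O = 0.12052.
K2O (M=94.195): mol = 0.06487; K = 0.12974, O = 0.06487.
Al2O3 (M=101.961): mol = 0.18546; Al = 0.37092, O = 0.55638.
SiO2 (M=60.083): mol = 1.12012; Si = 1.12012, O = 2.24024.
ΣO = 2.98201; factor = 8/ΣO = 2.68275.
K apfu = 0.12974 × 2.68275 = 0.348.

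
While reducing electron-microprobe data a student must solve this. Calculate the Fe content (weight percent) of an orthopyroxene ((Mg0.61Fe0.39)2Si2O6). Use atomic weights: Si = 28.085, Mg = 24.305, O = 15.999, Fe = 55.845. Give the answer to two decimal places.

19.33 weight percent

Formula mass = 1.22*24.305 + 0.78*55.845 + 2*28.085 + 6*15.999 = 225.375 g/mol, of which 43.559 g is Fe.
So Fe makes up 43.559/225.375 = 0.1933 of the mass, i.e. 19.33%.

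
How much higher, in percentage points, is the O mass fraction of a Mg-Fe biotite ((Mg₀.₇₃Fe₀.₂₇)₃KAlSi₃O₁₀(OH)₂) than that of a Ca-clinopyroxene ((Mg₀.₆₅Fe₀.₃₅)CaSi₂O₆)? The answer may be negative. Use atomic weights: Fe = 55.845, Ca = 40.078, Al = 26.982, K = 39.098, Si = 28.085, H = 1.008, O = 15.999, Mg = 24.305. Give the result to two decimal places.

1.18 percentage points

M((Mg₀.₇₃Fe₀.₂₇)₃KAlSi₃O₁₀(OH)₂) = 442.801 g/mol, so wt% O = 191.988/442.801 × 100 = 43.36%.
M((Mg₀.₆₅Fe₀.₃₅)CaSi₂O₆) = 227.586 g/mol, so wt% O = 95.994/227.586 × 100 = 42.18%.
43.36 − 42.18 = 1.18 pp.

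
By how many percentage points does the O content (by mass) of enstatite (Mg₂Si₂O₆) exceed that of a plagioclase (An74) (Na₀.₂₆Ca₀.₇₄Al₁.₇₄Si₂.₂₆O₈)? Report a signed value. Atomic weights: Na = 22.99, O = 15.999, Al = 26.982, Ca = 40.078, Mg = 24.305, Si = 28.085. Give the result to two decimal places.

1.11 percentage points

O in Mg₂Si₂O₆: molar mass 200.774 g/mol; 6×15.999 = 95.994 g → 47.81 wt%.
O in Na₀.₂₆Ca₀.₇₄Al₁.₇₄Si₂.₂₆O₈: molar mass 274.048 g/mol; 8×15.999 = 127.992 g → 46.70 wt%.
Difference = 47.81 − 46.70 = 1.11 percentage points.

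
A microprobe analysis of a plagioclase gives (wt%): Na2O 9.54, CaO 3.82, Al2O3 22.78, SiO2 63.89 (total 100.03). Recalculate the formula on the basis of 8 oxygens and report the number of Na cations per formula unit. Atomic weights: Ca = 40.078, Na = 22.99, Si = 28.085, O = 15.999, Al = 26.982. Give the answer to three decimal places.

0.816 Na apfu

Na2O (M=61.979): mol = 0.15392; Na = 0.30784, O = 0.15392.
CaO (M=56.077): mol = 0.06812; Ca = 0.06812, O = 0.06812.
Al2O3 (M=101.961): mol = 0.22342; Al = 0.44684, O = 0.67026.
SiO2 (M=60.083): mol = 1.06336; Si = 1.06336, O = 2.12672.
ΣO = 3.01902; factor = 8/ΣO = 2.64987.
Na apfu = 0.30784 × 2.64987 = 0.816.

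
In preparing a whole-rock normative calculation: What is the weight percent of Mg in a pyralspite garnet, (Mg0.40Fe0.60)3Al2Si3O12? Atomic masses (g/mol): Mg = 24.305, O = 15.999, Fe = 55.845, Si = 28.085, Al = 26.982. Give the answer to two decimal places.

Formula mass = 1.20*24.305 + 1.80*55.845 + 2*26.982 + 3*28.085 + 12*15.999 = 459.894 g/mol, of which 29.166 g is Mg.
So Mg makes up 29.166/459.894 = 0.0634 of the mass, i.e. 6.34%.

6.34 mass %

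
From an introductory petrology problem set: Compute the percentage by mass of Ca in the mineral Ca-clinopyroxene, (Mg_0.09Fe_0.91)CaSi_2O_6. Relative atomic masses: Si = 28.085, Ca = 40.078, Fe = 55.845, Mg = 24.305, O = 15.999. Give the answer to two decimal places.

M((Mg_0.09Fe_0.91)CaSi_2O_6) = 245.248 g/mol.
Ca contributes 1 × 40.078 = 40.078 g per mole.
40.078/245.248 = 0.1634 → 16.34%.

16.34 wt%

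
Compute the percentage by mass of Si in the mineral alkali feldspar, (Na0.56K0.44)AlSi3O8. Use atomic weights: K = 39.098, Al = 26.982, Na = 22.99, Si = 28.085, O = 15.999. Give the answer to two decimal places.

M((Na0.56K0.44)AlSi3O8) = 269.307 g/mol.
Si contributes 3 × 28.085 = 84.255 g per mole.
84.255/269.307 = 0.3129 → 31.29%.

31.29 wt%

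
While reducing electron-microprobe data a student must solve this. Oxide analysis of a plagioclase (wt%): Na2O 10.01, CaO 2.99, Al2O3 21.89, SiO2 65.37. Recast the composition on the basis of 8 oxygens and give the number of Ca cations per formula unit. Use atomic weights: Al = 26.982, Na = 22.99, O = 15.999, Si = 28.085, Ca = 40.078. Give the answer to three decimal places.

Na2O: 10.01/61.979 = 0.16151 mol → 0.32302 mol Na, 0.16151 mol O.
CaO: 2.99/56.077 = 0.05332 mol → 0.05332 mol Ca, 0.05332 mol O.
Al2O3: 21.89/101.961 = 0.21469 mol → 0.42938 mol Al, 0.64407 mol O.
SiO2: 65.37/60.083 = 1.08799 mol → 1.08799 mol Si, 2.17598 mol O.
Total oxygen = 3.03488 mol. Normalization factor = 8/3.03488 = 2.63602.
Ca per 8 O = 0.05332 × 2.63602 = 0.141.

0.141 Ca apfu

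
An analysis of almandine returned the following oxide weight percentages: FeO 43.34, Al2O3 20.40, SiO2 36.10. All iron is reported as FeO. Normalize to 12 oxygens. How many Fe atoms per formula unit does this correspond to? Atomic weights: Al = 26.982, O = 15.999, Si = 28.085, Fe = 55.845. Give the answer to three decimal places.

3.010 Fe apfu

FeO (M=71.844): mol = 0.60325; Fe = 0.60325, O = 0.60325.
Al2O3 (M=101.961): mol = 0.20008; Al = 0.40016, O = 0.60024.
SiO2 (M=60.083): mol = 0.60084; Si = 0.60084, O = 1.20168.
ΣO = 2.40517; factor = 12/ΣO = 4.98925.
Fe apfu = 0.60325 × 4.98925 = 3.010.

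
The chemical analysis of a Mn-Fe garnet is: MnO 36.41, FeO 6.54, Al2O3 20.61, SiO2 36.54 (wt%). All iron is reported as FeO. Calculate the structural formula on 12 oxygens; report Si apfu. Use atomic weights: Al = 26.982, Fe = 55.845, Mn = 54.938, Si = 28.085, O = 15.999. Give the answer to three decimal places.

MnO (M=70.937): mol = 0.51327; Mn = 0.51327, O = 0.51327.
FeO (M=71.844): mol = 0.09103; Fe = 0.09103, O = 0.09103.
Al2O3 (M=101.961): mol = 0.20214; Al = 0.40428, O = 0.60642.
SiO2 (M=60.083): mol = 0.60816; Si = 0.60816, O = 1.21632.
ΣO = 2.42704; factor = 12/ΣO = 4.94429.
Si apfu = 0.60816 × 4.94429 = 3.007.

3.007 Si apfu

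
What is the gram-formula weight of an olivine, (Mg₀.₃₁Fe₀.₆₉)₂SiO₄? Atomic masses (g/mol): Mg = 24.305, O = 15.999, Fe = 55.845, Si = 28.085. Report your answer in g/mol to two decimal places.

184.22 g/mol

Mg: 0.62 × 24.305 = 15.0691
Fe: 1.38 × 55.845 = 77.0661
Si: 1 × 28.085 = 28.0850
O: 4 × 15.999 = 63.9960
Summing the contributions gives the formula mass.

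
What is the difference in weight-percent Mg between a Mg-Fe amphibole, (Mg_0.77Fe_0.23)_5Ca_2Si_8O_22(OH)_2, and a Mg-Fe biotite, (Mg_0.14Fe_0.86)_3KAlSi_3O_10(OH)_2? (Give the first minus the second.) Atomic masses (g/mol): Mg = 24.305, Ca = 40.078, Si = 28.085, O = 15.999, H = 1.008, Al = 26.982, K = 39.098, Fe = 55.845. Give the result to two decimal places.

Mg in (Mg_0.77Fe_0.23)_5Ca_2Si_8O_22(OH)_2: molar mass 848.624 g/mol; 3.85×24.305 = 93.574 g → 11.03 wt%.
Mg in (Mg_0.14Fe_0.86)_3KAlSi_3O_10(OH)_2: molar mass 498.627 g/mol; 0.42×24.305 = 10.208 g → 2.05 wt%.
Difference = 11.03 − 2.05 = 8.98 percentage points.

8.98 percentage points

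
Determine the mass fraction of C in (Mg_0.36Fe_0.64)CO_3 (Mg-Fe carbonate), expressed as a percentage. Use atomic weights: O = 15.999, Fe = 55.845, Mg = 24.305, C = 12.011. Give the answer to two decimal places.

Molar mass of (Mg_0.36Fe_0.64)CO_3: 0.36×24.305 + 0.64×55.845 + 1×12.011 + 3×15.999 = 104.499 g/mol.
Mass of C per formula unit: 1 × 12.011 = 12.011 g.
Weight fraction C = 12.011 / 104.499 = 0.1149.

11.49 mass %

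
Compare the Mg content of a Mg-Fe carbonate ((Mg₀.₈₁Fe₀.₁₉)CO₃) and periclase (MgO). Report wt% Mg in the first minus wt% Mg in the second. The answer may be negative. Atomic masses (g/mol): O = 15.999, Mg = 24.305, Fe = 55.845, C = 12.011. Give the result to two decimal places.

-38.50 percentage points

M((Mg₀.₈₁Fe₀.₁₉)CO₃) = 90.306 g/mol, so wt% Mg = 19.687/90.306 × 100 = 21.80%.
M(MgO) = 40.304 g/mol, so wt% Mg = 24.305/40.304 × 100 = 60.30%.
21.80 − 60.30 = -38.50 pp.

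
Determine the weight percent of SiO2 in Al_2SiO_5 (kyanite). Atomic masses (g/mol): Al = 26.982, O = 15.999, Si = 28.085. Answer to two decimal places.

Molar mass of Al_2SiO_5 = 2*26.982 + 1*28.085 + 5*15.999 = 162.044 g/mol.
Each formula unit contains 1 Si, equivalent to 1/1 = 1.0000 mol SiO2.
M(SiO2) = 1×28.085 + 2×15.999 = 60.083 g/mol.
Mass of SiO2 per formula unit = 1.0000 × 60.083 = 60.083 g.
SiO2 wt% = 60.083 / 162.044 × 100 = 37.08%.

37.08 wt%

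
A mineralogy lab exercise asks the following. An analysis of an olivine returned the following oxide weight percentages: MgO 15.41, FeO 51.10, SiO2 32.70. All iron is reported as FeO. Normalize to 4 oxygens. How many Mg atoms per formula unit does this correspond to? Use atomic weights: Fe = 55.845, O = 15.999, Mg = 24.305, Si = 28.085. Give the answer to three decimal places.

0.701 Mg apfu

MgO: 15.41/40.304 = 0.38234 mol → 0.38234 mol Mg, 0.38234 mol O.
FeO: 51.10/71.844 = 0.71126 mol → 0.71126 mol Fe, 0.71126 mol O.
SiO2: 32.70/60.083 = 0.54425 mol → 0.54425 mol Si, 1.08850 mol O.
Total oxygen = 2.18210 mol. Normalization factor = 4/2.18210 = 1.83310.
Mg per 4 O = 0.38234 × 1.83310 = 0.701.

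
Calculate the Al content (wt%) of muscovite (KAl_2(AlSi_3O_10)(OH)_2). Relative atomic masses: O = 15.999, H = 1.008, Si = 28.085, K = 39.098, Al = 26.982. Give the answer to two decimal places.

Formula mass = 1*39.098 + 3*26.982 + 3*28.085 + 12*15.999 + 2*1.008 = 398.303 g/mol, of which 80.946 g is Al.
So Al makes up 80.946/398.303 = 0.2032 of the mass, i.e. 20.32%.

20.32 wt%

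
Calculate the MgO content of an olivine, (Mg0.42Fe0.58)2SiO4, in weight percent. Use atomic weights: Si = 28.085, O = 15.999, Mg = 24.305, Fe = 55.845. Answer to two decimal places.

M((Mg0.42Fe0.58)2SiO4) = 177.277 g/mol; M(MgO) = 40.304 g/mol.
Moles MgO per formula unit = 0.84 Mg ÷ 1 = 0.8400.
MgO fraction = (0.8400 × 40.304) / 177.277 = 33.855/177.277 = 0.1910.

19.10 wt%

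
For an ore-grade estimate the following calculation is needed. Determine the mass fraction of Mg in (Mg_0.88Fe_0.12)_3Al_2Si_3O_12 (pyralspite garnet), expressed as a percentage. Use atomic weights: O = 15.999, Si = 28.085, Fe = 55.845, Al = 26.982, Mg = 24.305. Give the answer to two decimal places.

Molar mass of (Mg_0.88Fe_0.12)_3Al_2Si_3O_12: 2.64*24.305 + 0.36*55.845 + 2*26.982 + 3*28.085 + 12*15.999 = 414.476 g/mol.
Mass of Mg per formula unit: 2.64 × 24.305 = 64.165 g.
Weight fraction Mg = 64.165 / 414.476 = 0.1548.

15.48 mass %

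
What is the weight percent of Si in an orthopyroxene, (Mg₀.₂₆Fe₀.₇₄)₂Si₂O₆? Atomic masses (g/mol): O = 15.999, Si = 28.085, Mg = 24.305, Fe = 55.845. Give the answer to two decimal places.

22.70 weight percent

Formula mass = 0.52*24.305 + 1.48*55.845 + 2*28.085 + 6*15.999 = 247.453 g/mol, of which 56.170 g is Si.
So Si makes up 56.170/247.453 = 0.2270 of the mass, i.e. 22.70%.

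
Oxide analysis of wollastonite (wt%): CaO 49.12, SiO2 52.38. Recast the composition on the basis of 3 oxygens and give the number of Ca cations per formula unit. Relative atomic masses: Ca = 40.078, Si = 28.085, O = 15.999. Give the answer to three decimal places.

1.003 Ca apfu

CaO: 49.12/56.077 = 0.87594 mol → 0.87594 mol Ca, 0.87594 mol O.
SiO2: 52.38/60.083 = 0.87179 mol → 0.87179 mol Si, 1.74358 mol O.
Total oxygen = 2.61952 mol. Normalization factor = 3/2.61952 = 1.14525.
Ca per 3 O = 0.87594 × 1.14525 = 1.003.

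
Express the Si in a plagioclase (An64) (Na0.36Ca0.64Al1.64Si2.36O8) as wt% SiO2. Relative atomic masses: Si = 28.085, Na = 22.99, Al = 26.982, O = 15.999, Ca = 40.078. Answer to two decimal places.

M(Na0.36Ca0.64Al1.64Si2.36O8) = 272.449 g/mol; M(SiO2) = 60.083 g/mol.
Moles SiO2 per formula unit = 2.36 Si ÷ 1 = 2.3600.
SiO2 fraction = (2.3600 × 60.083) / 272.449 = 141.796/272.449 = 0.5204.

52.04 wt%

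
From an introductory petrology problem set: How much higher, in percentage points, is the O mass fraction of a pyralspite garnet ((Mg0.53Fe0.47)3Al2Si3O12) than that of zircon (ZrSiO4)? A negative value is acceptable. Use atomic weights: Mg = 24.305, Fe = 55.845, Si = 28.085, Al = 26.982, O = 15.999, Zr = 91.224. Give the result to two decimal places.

M((Mg0.53Fe0.47)3Al2Si3O12) = 447.593 g/mol, so wt% O = 191.988/447.593 × 100 = 42.89%.
M(ZrSiO4) = 183.305 g/mol, so wt% O = 63.996/183.305 × 100 = 34.91%.
42.89 − 34.91 = 7.98 pp.

7.98 percentage points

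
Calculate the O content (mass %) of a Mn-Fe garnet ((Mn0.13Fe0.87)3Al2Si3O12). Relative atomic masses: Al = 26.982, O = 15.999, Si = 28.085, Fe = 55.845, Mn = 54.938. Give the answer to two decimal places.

Formula mass = 0.39·54.938 + 2.61·55.845 + 2·26.982 + 3·28.085 + 12·15.999 = 497.388 g/mol, of which 191.988 g is O.
So O makes up 191.988/497.388 = 0.3860 of the mass, i.e. 38.60%.

38.60 mass %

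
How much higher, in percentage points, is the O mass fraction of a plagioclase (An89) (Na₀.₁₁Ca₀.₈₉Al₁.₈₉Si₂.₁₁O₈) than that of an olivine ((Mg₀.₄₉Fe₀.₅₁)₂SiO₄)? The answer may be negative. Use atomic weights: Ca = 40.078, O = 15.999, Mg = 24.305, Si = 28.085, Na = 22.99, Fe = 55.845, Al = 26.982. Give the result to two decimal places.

First mineral: 127.992 g O in 276.446 g formula = 46.30 wt% O.
Second mineral: 63.996 g O in 172.862 g formula = 37.02 wt% O.
46.30% − 37.02% gives a difference of 9.28 percentage points.

9.28 percentage points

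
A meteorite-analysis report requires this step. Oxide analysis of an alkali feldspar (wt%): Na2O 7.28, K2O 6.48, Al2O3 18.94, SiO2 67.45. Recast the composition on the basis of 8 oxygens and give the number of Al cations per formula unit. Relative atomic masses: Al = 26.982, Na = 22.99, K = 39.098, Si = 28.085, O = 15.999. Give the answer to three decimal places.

0.994 Al apfu

Na2O (M=61.979): mol = 0.11746; Na = 0.23492, O = 0.11746.
K2O (M=94.195): mol = 0.06879; K = 0.13758, O = 0.06879.
Al2O3 (M=101.961): mol = 0.18576; Al = 0.37152, O = 0.55728.
SiO2 (M=60.083): mol = 1.12261; Si = 1.12261, O = 2.24522.
ΣO = 2.98875; factor = 8/ΣO = 2.67670.
Al apfu = 0.37152 × 2.67670 = 0.994.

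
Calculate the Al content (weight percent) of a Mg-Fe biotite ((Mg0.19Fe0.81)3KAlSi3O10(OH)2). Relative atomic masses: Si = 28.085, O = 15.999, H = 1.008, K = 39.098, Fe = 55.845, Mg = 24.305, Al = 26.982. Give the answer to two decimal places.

5.46 weight percent

Molar mass of (Mg0.19Fe0.81)3KAlSi3O10(OH)2: 0.57*24.305 + 2.43*55.845 + 1*39.098 + 1*26.982 + 3*28.085 + 12*15.999 + 2*1.008 = 493.896 g/mol.
Mass of Al per formula unit: 1 × 26.982 = 26.982 g.
Weight fraction Al = 26.982 / 493.896 = 0.0546.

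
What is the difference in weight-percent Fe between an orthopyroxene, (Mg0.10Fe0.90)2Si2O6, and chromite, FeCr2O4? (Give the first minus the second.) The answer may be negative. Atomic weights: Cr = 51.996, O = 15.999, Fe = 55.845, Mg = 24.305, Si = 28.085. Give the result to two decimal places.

14.08 percentage points

First mineral: 100.521 g Fe in 257.546 g formula = 39.03 wt% Fe.
Second mineral: 55.845 g Fe in 223.833 g formula = 24.95 wt% Fe.
39.03% − 24.95% gives a difference of 14.08 percentage points.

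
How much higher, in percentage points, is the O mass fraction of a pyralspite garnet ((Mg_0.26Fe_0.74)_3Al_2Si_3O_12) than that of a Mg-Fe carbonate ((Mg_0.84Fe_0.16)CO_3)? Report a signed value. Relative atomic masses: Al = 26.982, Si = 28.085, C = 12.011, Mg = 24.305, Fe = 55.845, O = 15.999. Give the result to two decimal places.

-13.13 percentage points

O in (Mg_0.26Fe_0.74)_3Al_2Si_3O_12: molar mass 473.141 g/mol; 12×15.999 = 191.988 g → 40.58 wt%.
O in (Mg_0.84Fe_0.16)CO_3: molar mass 89.359 g/mol; 3×15.999 = 47.997 g → 53.71 wt%.
Difference = 40.58 − 53.71 = -13.13 percentage points.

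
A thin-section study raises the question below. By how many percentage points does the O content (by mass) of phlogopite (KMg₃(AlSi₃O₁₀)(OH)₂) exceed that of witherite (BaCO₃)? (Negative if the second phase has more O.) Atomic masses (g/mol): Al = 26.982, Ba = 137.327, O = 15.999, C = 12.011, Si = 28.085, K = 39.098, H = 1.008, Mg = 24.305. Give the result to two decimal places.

21.69 percentage points

O in KMg₃(AlSi₃O₁₀)(OH)₂: molar mass 417.254 g/mol; 12×15.999 = 191.988 g → 46.01 wt%.
O in BaCO₃: molar mass 197.335 g/mol; 3×15.999 = 47.997 g → 24.32 wt%.
Difference = 46.01 − 24.32 = 21.69 percentage points.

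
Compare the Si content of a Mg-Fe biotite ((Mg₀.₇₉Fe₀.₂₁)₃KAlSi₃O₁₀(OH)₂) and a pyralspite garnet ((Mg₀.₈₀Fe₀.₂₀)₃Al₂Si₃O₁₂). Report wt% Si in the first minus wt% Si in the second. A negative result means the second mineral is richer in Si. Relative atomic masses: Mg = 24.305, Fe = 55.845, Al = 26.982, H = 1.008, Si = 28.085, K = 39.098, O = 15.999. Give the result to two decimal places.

-0.69 percentage points

First mineral: 84.255 g Si in 437.124 g formula = 19.27 wt% Si.
Second mineral: 84.255 g Si in 422.046 g formula = 19.96 wt% Si.
19.27% − 19.96% gives a difference of -0.69 percentage points.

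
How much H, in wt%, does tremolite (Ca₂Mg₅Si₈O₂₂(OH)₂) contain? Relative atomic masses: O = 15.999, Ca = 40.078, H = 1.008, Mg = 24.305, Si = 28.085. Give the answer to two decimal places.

M(Ca₂Mg₅Si₈O₂₂(OH)₂) = 812.353 g/mol.
H contributes 2 × 1.008 = 2.016 g per mole.
2.016/812.353 = 0.0025 → 0.25%.

0.25 wt%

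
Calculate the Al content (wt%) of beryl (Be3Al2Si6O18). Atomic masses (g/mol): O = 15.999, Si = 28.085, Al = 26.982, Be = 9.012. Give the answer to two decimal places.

Formula mass = 3×9.012 + 2×26.982 + 6×28.085 + 18×15.999 = 537.492 g/mol, of which 53.964 g is Al.
So Al makes up 53.964/537.492 = 0.1004 of the mass, i.e. 10.04%.

10.04 wt%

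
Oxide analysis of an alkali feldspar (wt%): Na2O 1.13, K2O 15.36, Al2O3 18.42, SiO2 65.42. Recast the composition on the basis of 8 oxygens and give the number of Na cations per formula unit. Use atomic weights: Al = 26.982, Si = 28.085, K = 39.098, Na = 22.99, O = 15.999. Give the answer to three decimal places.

1.13 wt% Na2O ÷ 61.979 g/mol = 0.01823 mol, giving 0.03646 Na and 0.01823 O.
15.36 wt% K2O ÷ 94.195 g/mol = 0.16307 mol, giving 0.32614 K and 0.16307 O.
18.42 wt% Al2O3 ÷ 101.961 g/mol = 0.18066 mol, giving 0.36132 Al and 0.54198 O.
65.42 wt% SiO2 ÷ 60.083 g/mol = 1.08883 mol, giving 1.08883 Si and 2.17766 O.
Oxygen sums to 2.90094; scaling by 8/2.90094 = 2.75773 puts the formula on 8 O.
Na: 0.03646 × 2.75773 = 0.101 atoms per formula unit.

0.101 Na apfu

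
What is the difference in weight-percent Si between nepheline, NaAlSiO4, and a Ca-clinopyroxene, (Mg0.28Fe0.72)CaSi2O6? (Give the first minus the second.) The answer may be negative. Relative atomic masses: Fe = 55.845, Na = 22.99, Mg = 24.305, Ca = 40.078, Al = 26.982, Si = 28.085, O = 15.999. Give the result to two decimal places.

-3.71 percentage points

M(NaAlSiO4) = 142.053 g/mol, so wt% Si = 28.085/142.053 × 100 = 19.77%.
M((Mg0.28Fe0.72)CaSi2O6) = 239.256 g/mol, so wt% Si = 56.170/239.256 × 100 = 23.48%.
19.77 − 23.48 = -3.71 pp.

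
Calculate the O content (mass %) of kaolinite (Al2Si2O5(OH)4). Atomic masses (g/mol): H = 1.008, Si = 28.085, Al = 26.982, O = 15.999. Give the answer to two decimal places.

Molar mass of Al2Si2O5(OH)4: 2·26.982 + 2·28.085 + 9·15.999 + 4·1.008 = 258.157 g/mol.
Mass of O per formula unit: 9 × 15.999 = 143.991 g.
Weight fraction O = 143.991 / 258.157 = 0.5578.

55.78 mass %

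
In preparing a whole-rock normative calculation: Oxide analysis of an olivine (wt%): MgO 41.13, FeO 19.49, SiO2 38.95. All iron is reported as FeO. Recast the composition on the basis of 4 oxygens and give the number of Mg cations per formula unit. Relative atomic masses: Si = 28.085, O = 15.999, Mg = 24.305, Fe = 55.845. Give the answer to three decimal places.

1.577 Mg apfu

MgO: 41.13/40.304 = 1.02049 mol → 1.02049 mol Mg, 1.02049 mol O.
FeO: 19.49/71.844 = 0.27128 mol → 0.27128 mol Fe, 0.27128 mol O.
SiO2: 38.95/60.083 = 0.64827 mol → 0.64827 mol Si, 1.29654 mol O.
Total oxygen = 2.58831 mol. Normalization factor = 4/2.58831 = 1.54541.
Mg per 4 O = 1.02049 × 1.54541 = 1.577.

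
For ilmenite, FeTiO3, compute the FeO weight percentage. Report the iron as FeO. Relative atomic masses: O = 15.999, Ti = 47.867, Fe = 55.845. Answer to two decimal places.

47.36 wt%

Molar mass of FeTiO3 = 1*55.845 + 1*47.867 + 3*15.999 = 151.709 g/mol.
Each formula unit contains 1 Fe, equivalent to 1/1 = 1.0000 mol FeO.
M(FeO) = 1×55.845 + 1×15.999 = 71.844 g/mol.
Mass of FeO per formula unit = 1.0000 × 71.844 = 71.844 g.
FeO wt% = 71.844 / 151.709 × 100 = 47.36%.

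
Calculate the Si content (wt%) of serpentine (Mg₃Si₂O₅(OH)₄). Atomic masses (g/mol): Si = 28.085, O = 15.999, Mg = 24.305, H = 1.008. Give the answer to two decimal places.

Formula mass = 3×24.305 + 2×28.085 + 9×15.999 + 4×1.008 = 277.108 g/mol, of which 56.170 g is Si.
So Si makes up 56.170/277.108 = 0.2027 of the mass, i.e. 20.27%.

20.27 wt%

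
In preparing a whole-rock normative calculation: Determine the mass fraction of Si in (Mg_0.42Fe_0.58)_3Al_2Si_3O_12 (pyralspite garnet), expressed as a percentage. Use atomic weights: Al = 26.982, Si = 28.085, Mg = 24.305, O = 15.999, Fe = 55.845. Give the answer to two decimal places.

18.40 wt%

Formula mass = 1.26×24.305 + 1.74×55.845 + 2×26.982 + 3×28.085 + 12×15.999 = 458.002 g/mol, of which 84.255 g is Si.
So Si makes up 84.255/458.002 = 0.1840 of the mass, i.e. 18.40%.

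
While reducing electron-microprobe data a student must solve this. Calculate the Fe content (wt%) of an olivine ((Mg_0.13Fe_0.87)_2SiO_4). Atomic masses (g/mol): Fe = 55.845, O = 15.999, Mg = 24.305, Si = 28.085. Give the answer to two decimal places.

Formula mass = 0.26*24.305 + 1.74*55.845 + 1*28.085 + 4*15.999 = 195.571 g/mol, of which 97.170 g is Fe.
So Fe makes up 97.170/195.571 = 0.4969 of the mass, i.e. 49.69%.

49.69 wt%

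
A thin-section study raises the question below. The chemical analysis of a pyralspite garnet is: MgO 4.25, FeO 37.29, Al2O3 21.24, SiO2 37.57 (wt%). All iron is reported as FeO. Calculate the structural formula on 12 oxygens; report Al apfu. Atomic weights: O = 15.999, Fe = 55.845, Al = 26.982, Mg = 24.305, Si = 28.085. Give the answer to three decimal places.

MgO (M=40.304): mol = 0.10545; Mg = 0.10545, O = 0.10545.
FeO (M=71.844): mol = 0.51904; Fe = 0.51904, O = 0.51904.
Al2O3 (M=101.961): mol = 0.20831; Al = 0.41662, O = 0.62493.
SiO2 (M=60.083): mol = 0.62530; Si = 0.62530, O = 1.25060.
ΣO = 2.50002; factor = 12/ΣO = 4.79996.
Al apfu = 0.41662 × 4.79996 = 2.000.

2.000 Al apfu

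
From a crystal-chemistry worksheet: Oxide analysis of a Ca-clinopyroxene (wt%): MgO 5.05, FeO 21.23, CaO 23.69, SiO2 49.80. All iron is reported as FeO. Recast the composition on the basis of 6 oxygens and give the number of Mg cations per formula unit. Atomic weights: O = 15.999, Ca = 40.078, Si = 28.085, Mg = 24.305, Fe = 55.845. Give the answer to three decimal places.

MgO: 5.05/40.304 = 0.12530 mol → 0.12530 mol Mg, 0.12530 mol O.
FeO: 21.23/71.844 = 0.29550 mol → 0.29550 mol Fe, 0.29550 mol O.
CaO: 23.69/56.077 = 0.42245 mol → 0.42245 mol Ca, 0.42245 mol O.
SiO2: 49.80/60.083 = 0.82885 mol → 0.82885 mol Si, 1.65770 mol O.
Total oxygen = 2.50095 mol. Normalization factor = 6/2.50095 = 2.39909.
Mg per 6 O = 0.12530 × 2.39909 = 0.301.

0.301 Mg apfu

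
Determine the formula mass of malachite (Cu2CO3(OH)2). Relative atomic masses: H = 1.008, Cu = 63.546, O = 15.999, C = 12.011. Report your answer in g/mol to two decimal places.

221.11 g/mol

The formula mass is the sum 2(63.546) + 1(12.011) + 5(15.999) + 2(1.008).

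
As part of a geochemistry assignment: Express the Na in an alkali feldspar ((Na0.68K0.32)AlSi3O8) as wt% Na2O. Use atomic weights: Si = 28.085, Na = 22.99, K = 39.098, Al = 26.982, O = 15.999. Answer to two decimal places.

7.88 wt%

Formula mass = 267.374 g/mol.
0.68 Na → 0.3400 mol Na2O per formula unit; M(Na2O) = 61.979, so Na2O mass = 21.073 g.
21.073/267.374 × 100 = 7.88 wt%.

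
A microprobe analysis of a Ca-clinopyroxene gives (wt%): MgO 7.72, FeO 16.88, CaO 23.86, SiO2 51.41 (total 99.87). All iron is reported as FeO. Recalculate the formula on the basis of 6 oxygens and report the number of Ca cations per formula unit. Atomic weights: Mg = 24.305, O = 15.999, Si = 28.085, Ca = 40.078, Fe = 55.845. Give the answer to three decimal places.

MgO: 7.72/40.304 = 0.19154 mol → 0.19154 mol Mg, 0.19154 mol O.
FeO: 16.88/71.844 = 0.23495 mol → 0.23495 mol Fe, 0.23495 mol O.
CaO: 23.86/56.077 = 0.42549 mol → 0.42549 mol Ca, 0.42549 mol O.
SiO2: 51.41/60.083 = 0.85565 mol → 0.85565 mol Si, 1.71130 mol O.
Total oxygen = 2.56328 mol. Normalization factor = 6/2.56328 = 2.34075.
Ca per 6 O = 0.42549 × 2.34075 = 0.996.

0.996 Ca apfu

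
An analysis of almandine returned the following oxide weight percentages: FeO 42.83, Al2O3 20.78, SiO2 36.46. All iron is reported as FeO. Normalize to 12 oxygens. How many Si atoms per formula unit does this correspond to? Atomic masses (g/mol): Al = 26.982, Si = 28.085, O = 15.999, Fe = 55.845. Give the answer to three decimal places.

3.008 Si apfu

42.83 wt% FeO ÷ 71.844 g/mol = 0.59615 mol, giving 0.59615 Fe and 0.59615 O.
20.78 wt% Al2O3 ÷ 101.961 g/mol = 0.20380 mol, giving 0.40760 Al and 0.61140 O.
36.46 wt% SiO2 ÷ 60.083 g/mol = 0.60683 mol, giving 0.60683 Si and 1.21366 O.
Oxygen sums to 2.42121; scaling by 12/2.42121 = 4.95620 puts the formula on 12 O.
Si: 0.60683 × 4.95620 = 3.008 atoms per formula unit.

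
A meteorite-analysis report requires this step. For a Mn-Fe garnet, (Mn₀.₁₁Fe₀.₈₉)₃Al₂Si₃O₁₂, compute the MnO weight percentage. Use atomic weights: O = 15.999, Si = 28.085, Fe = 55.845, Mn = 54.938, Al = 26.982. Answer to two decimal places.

4.71 wt%

Formula mass = 497.443 g/mol.
0.33 Mn → 0.3300 mol MnO per formula unit; M(MnO) = 70.937, so MnO mass = 23.409 g.
23.409/497.443 × 100 = 4.71 wt%.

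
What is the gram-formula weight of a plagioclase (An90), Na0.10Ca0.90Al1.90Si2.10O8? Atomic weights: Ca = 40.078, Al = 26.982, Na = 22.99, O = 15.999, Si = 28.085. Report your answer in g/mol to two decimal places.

276.61 g/mol

Na: 0.10 × 22.99 = 2.2990
Ca: 0.90 × 40.078 = 36.0702
Al: 1.90 × 26.982 = 51.2658
Si: 2.10 × 28.085 = 58.9785
O: 8 × 15.999 = 127.9920
Summing the contributions gives the formula mass.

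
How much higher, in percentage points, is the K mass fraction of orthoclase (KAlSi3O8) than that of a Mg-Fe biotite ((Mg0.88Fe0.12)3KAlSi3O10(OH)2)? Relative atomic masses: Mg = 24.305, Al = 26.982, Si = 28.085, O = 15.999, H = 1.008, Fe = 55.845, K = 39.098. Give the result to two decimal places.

4.93 percentage points

First mineral: 39.098 g K in 278.327 g formula = 14.05 wt% K.
Second mineral: 39.098 g K in 428.608 g formula = 9.12 wt% K.
14.05% − 9.12% gives a difference of 4.93 percentage points.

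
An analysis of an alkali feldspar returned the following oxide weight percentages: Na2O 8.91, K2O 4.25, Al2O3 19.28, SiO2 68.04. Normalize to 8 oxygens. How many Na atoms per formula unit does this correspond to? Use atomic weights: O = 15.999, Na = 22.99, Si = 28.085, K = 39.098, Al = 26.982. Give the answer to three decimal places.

0.761 Na apfu

Na2O (M=61.979): mol = 0.14376; Na = 0.28752, O = 0.14376.
K2O (M=94.195): mol = 0.04512; K = 0.09024, O = 0.04512.
Al2O3 (M=101.961): mol = 0.18909; Al = 0.37818, O = 0.56727.
SiO2 (M=60.083): mol = 1.13243; Si = 1.13243, O = 2.26486.
ΣO = 3.02101; factor = 8/ΣO = 2.64812.
Na apfu = 0.28752 × 2.64812 = 0.761.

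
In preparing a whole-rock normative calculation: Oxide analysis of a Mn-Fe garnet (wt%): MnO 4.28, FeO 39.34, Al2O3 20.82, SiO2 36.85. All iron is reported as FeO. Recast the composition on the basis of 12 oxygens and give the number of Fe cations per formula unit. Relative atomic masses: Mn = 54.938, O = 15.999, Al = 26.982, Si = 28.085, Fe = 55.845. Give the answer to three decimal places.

2.685 Fe apfu

4.28 wt% MnO ÷ 70.937 g/mol = 0.06034 mol, giving 0.06034 Mn and 0.06034 O.
39.34 wt% FeO ÷ 71.844 g/mol = 0.54758 mol, giving 0.54758 Fe and 0.54758 O.
20.82 wt% Al2O3 ÷ 101.961 g/mol = 0.20420 mol, giving 0.40840 Al and 0.61260 O.
36.85 wt% SiO2 ÷ 60.083 g/mol = 0.61332 mol, giving 0.61332 Si and 1.22664 O.
Oxygen sums to 2.44716; scaling by 12/2.44716 = 4.90364 puts the formula on 12 O.
Fe: 0.54758 × 4.90364 = 2.685 atoms per formula unit.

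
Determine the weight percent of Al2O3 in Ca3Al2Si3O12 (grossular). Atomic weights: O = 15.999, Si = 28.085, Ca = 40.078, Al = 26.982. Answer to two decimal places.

22.64 wt%

Formula mass = 450.441 g/mol.
2 Al → 1.0000 mol Al2O3 per formula unit; M(Al2O3) = 101.961, so Al2O3 mass = 101.961 g.
101.961/450.441 × 100 = 22.64 wt%.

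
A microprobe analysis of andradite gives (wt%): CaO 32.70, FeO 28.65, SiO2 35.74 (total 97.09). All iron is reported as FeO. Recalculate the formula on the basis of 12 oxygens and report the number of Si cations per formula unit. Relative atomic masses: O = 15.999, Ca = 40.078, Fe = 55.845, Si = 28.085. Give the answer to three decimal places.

3.287 Si apfu

CaO (M=56.077): mol = 0.58313; Ca = 0.58313, O = 0.58313.
FeO (M=71.844): mol = 0.39878; Fe = 0.39878, O = 0.39878.
SiO2 (M=60.083): mol = 0.59484; Si = 0.59484, O = 1.18968.
ΣO = 2.17159; factor = 12/ΣO = 5.52590.
Si apfu = 0.59484 × 5.52590 = 3.287.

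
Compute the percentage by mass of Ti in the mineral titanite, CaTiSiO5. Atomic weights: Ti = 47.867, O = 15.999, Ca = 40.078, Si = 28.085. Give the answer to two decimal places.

Formula mass = 1×40.078 + 1×47.867 + 1×28.085 + 5×15.999 = 196.025 g/mol, of which 47.867 g is Ti.
So Ti makes up 47.867/196.025 = 0.2442 of the mass, i.e. 24.42%.

24.42 wt%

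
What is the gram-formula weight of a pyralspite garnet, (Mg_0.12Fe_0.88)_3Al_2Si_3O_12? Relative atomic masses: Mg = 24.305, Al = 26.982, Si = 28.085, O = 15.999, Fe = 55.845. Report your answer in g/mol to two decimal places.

Mg: 0.36 × 24.305 = 8.7498
Fe: 2.64 × 55.845 = 147.4308
Al: 2 × 26.982 = 53.9640
Si: 3 × 28.085 = 84.2550
O: 12 × 15.999 = 191.9880
Summing the contributions gives the formula mass.

486.39 g/mol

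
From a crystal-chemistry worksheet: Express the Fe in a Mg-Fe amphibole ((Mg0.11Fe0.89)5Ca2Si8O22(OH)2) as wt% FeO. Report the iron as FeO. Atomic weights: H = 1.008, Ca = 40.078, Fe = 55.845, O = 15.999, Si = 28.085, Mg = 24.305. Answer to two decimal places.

33.56 wt%

M((Mg0.11Fe0.89)5Ca2Si8O22(OH)2) = 952.706 g/mol; M(FeO) = 71.844 g/mol.
Moles FeO per formula unit = 4.45 Fe ÷ 1 = 4.4500.
FeO fraction = (4.4500 × 71.844) / 952.706 = 319.706/952.706 = 0.3356.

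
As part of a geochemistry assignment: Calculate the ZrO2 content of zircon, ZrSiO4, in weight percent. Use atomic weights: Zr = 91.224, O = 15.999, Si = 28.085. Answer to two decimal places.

67.22 wt%

M(ZrSiO4) = 183.305 g/mol; M(ZrO2) = 123.222 g/mol.
Moles ZrO2 per formula unit = 1 Zr ÷ 1 = 1.0000.
ZrO2 fraction = (1.0000 × 123.222) / 183.305 = 123.222/183.305 = 0.6722.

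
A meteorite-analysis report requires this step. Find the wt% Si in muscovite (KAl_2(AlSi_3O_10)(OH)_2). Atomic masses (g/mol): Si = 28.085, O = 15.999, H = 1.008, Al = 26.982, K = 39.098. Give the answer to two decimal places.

21.15 mass %

Formula mass = 1*39.098 + 3*26.982 + 3*28.085 + 12*15.999 + 2*1.008 = 398.303 g/mol, of which 84.255 g is Si.
So Si makes up 84.255/398.303 = 0.2115 of the mass, i.e. 21.15%.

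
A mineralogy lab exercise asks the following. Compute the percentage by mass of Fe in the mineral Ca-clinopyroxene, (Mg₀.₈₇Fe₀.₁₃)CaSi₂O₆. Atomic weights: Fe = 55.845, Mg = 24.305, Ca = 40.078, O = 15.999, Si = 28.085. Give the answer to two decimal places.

M((Mg₀.₈₇Fe₀.₁₃)CaSi₂O₆) = 220.647 g/mol.
Fe contributes 0.13 × 55.845 = 7.260 g per mole.
7.260/220.647 = 0.0329 → 3.29%.

3.29 wt%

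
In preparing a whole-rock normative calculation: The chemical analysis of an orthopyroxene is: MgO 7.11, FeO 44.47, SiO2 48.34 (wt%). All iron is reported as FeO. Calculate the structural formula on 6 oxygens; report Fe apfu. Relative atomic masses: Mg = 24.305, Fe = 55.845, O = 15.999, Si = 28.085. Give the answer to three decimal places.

1.545 Fe apfu

MgO: 7.11/40.304 = 0.17641 mol → 0.17641 mol Mg, 0.17641 mol O.
FeO: 44.47/71.844 = 0.61898 mol → 0.61898 mol Fe, 0.61898 mol O.
SiO2: 48.34/60.083 = 0.80455 mol → 0.80455 mol Si, 1.60910 mol O.
Total oxygen = 2.40449 mol. Normalization factor = 6/2.40449 = 2.49533.
Fe per 6 O = 0.61898 × 2.49533 = 1.545.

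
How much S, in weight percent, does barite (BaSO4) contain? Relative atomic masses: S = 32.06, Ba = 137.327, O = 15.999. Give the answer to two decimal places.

13.74 weight percent

Formula mass = 1·137.327 + 1·32.06 + 4·15.999 = 233.383 g/mol, of which 32.060 g is S.
So S makes up 32.060/233.383 = 0.1374 of the mass, i.e. 13.74%.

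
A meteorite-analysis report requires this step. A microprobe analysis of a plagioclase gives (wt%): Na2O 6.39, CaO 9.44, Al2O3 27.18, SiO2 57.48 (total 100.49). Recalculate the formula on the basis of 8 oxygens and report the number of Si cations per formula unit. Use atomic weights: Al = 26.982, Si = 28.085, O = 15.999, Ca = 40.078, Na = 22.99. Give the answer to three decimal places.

Na2O (M=61.979): mol = 0.10310; Na = 0.20620, O = 0.10310.
CaO (M=56.077): mol = 0.16834; Ca = 0.16834, O = 0.16834.
Al2O3 (M=101.961): mol = 0.26657; Al = 0.53314, O = 0.79971.
SiO2 (M=60.083): mol = 0.95668; Si = 0.95668, O = 1.91336.
ΣO = 2.98451; factor = 8/ΣO = 2.68051.
Si apfu = 0.95668 × 2.68051 = 2.564.

2.564 Si apfu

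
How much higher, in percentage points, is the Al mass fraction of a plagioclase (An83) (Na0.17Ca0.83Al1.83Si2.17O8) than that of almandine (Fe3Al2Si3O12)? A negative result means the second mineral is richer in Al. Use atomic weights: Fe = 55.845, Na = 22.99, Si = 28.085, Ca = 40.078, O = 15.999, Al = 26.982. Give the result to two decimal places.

7.08 percentage points

First mineral: 49.377 g Al in 275.487 g formula = 17.92 wt% Al.
Second mineral: 53.964 g Al in 497.742 g formula = 10.84 wt% Al.
17.92% − 10.84% gives a difference of 7.08 percentage points.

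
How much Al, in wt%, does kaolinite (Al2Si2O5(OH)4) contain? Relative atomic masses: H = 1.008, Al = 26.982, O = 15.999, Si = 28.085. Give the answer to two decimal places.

20.90 wt%

Molar mass of Al2Si2O5(OH)4: 2·26.982 + 2·28.085 + 9·15.999 + 4·1.008 = 258.157 g/mol.
Mass of Al per formula unit: 2 × 26.982 = 53.964 g.
Weight fraction Al = 53.964 / 258.157 = 0.2090.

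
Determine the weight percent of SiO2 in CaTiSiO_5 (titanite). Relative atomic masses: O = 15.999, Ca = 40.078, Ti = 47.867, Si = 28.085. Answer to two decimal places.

30.65 wt%

Molar mass of CaTiSiO_5 = 1*40.078 + 1*47.867 + 1*28.085 + 5*15.999 = 196.025 g/mol.
Each formula unit contains 1 Si, equivalent to 1/1 = 1.0000 mol SiO2.
M(SiO2) = 1×28.085 + 2×15.999 = 60.083 g/mol.
Mass of SiO2 per formula unit = 1.0000 × 60.083 = 60.083 g.
SiO2 wt% = 60.083 / 196.025 × 100 = 30.65%.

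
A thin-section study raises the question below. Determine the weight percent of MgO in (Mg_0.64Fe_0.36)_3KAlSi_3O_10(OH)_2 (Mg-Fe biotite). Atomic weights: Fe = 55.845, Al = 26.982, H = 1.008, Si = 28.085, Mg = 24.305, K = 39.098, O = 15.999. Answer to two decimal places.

17.15 wt%

Molar mass of (Mg_0.64Fe_0.36)_3KAlSi_3O_10(OH)_2 = 1.92×24.305 + 1.08×55.845 + 1×39.098 + 1×26.982 + 3×28.085 + 12×15.999 + 2×1.008 = 451.317 g/mol.
Each formula unit contains 1.92 Mg, equivalent to 1.92/1 = 1.9200 mol MgO.
M(MgO) = 1×24.305 + 1×15.999 = 40.304 g/mol.
Mass of MgO per formula unit = 1.9200 × 40.304 = 77.384 g.
MgO wt% = 77.384 / 451.317 × 100 = 17.15%.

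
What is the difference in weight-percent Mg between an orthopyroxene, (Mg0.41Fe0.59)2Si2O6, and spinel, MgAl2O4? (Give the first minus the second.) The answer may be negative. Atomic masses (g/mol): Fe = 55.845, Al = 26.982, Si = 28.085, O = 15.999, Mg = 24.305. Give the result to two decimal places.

First mineral: 19.930 g Mg in 237.991 g formula = 8.37 wt% Mg.
Second mineral: 24.305 g Mg in 142.265 g formula = 17.08 wt% Mg.
8.37% − 17.08% gives a difference of -8.71 percentage points.

-8.71 percentage points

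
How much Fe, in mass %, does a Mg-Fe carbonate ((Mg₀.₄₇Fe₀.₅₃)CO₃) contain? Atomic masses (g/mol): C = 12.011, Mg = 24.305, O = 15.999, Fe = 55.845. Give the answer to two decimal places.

29.30 mass %

M((Mg₀.₄₇Fe₀.₅₃)CO₃) = 101.029 g/mol.
Fe contributes 0.53 × 55.845 = 29.598 g per mole.
29.598/101.029 = 0.2930 → 29.30%.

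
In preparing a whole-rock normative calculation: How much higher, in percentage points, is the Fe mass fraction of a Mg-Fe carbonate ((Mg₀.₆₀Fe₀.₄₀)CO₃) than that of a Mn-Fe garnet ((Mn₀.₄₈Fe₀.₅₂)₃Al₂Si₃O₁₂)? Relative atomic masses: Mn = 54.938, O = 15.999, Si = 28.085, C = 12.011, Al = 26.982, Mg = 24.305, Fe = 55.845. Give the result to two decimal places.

First mineral: 22.338 g Fe in 96.929 g formula = 23.05 wt% Fe.
Second mineral: 87.118 g Fe in 496.436 g formula = 17.55 wt% Fe.
23.05% − 17.55% gives a difference of 5.50 percentage points.

5.50 percentage points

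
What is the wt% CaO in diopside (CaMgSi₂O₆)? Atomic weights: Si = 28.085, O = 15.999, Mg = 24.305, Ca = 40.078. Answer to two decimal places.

Molar mass of CaMgSi₂O₆ = 1×40.078 + 1×24.305 + 2×28.085 + 6×15.999 = 216.547 g/mol.
Each formula unit contains 1 Ca, equivalent to 1/1 = 1.0000 mol CaO.
M(CaO) = 1×40.078 + 1×15.999 = 56.077 g/mol.
Mass of CaO per formula unit = 1.0000 × 56.077 = 56.077 g.
CaO wt% = 56.077 / 216.547 × 100 = 25.90%.

25.90 wt%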